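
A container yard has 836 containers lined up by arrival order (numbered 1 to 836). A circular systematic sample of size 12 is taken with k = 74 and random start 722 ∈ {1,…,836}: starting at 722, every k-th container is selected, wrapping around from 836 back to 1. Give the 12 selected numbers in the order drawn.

Selection 1: 722
Selection 2: 722 + 74 = 796
Selection 3: 796 + 74 = 870 → 870 − 836 = 34
Selection 4: 34 + 74 = 108
Selection 5: 108 + 74 = 182
Selection 6: 182 + 74 = 256
Selection 7: 256 + 74 = 330
Selection 8: 330 + 74 = 404
Selection 9: 404 + 74 = 478
Selection 10: 478 + 74 = 552
Selection 11: 552 + 74 = 626
Selection 12: 626 + 74 = 700

722, 796, 34, 108, 182, 256, 330, 404, 478, 552, 626, 700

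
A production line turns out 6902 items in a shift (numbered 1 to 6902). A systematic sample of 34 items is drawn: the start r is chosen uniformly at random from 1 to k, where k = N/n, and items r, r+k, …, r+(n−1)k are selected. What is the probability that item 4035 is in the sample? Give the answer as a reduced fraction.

k = 6902/34 = 203.
Item 4035 is selected iff r ≡ 4035 (mod 203); exactly one such r in {1,…,203}.
Inclusion probability = 1/203.

1/203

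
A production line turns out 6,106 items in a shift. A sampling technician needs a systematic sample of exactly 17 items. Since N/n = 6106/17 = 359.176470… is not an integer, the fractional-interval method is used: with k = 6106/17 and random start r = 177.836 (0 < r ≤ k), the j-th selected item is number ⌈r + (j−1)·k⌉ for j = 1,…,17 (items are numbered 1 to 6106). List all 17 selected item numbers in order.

178, 538, 897, 1256, 1615, 1974, 2333, 2693, 3052, 3411, 3770, 4129, 4488, 4848, 5207, 5566, 5925

j=1: r + 0k = 177.836 → ⌈·⌉ = 178
j=2: r + 1k = 537.012470… → ⌈·⌉ = 538
j=3: r + 2k = 896.188941… → ⌈·⌉ = 897
j=4: r + 3k = 1255.365411… → ⌈·⌉ = 1256
j=5: r + 4k = 1614.541882… → ⌈·⌉ = 1615
j=6: r + 5k = 1973.718352… → ⌈·⌉ = 1974
j=7: r + 6k = 2332.894823… → ⌈·⌉ = 2333
j=8: r + 7k = 2692.071294… → ⌈·⌉ = 2693
j=9: r + 8k = 3051.247764… → ⌈·⌉ = 3052
j=10: r + 9k = 3410.424235… → ⌈·⌉ = 3411
j=11: r + 10k = 3769.600705… → ⌈·⌉ = 3770
j=12: r + 11k = 4128.777176… → ⌈·⌉ = 4129
j=13: r + 12k = 4487.953647… → ⌈·⌉ = 4488
j=14: r + 13k = 4847.130117… → ⌈·⌉ = 4848
j=15: r + 14k = 5206.306588… → ⌈·⌉ = 5207
j=16: r + 15k = 5565.483058… → ⌈·⌉ = 5566
j=17: r + 16k = 5924.659529… → ⌈·⌉ = 5925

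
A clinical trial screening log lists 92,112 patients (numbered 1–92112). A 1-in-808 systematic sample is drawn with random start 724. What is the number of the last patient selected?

92028

k = 808
114th selection = r + (114−1)·k = 724 + 113×808 = 724 + 91304 = 92028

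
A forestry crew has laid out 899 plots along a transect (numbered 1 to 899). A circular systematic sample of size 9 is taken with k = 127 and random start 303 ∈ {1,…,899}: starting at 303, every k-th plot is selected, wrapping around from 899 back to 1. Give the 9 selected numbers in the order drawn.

303, 430, 557, 684, 811, 39, 166, 293, 420

Selection 1: 303
Selection 2: 303 + 127 = 430
Selection 3: 430 + 127 = 557
Selection 4: 557 + 127 = 684
Selection 5: 684 + 127 = 811
Selection 6: 811 + 127 = 938 → 938 − 899 = 39
Selection 7: 39 + 127 = 166
Selection 8: 166 + 127 = 293
Selection 9: 293 + 127 = 420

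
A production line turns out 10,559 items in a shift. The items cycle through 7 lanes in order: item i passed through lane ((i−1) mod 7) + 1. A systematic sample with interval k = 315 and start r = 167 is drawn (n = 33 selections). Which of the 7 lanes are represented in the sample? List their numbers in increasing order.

Consecutive selections differ by k = 315, so their lane numbers differ by 315 mod 7 = 0.
gcd(315, 7) = 7, so the sample visits 7/7 = 1 distinct residues mod 7.
Start 167 is lane 6; the lanes hit are 6.

6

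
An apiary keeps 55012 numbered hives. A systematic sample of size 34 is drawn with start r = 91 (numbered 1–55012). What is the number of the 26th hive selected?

40541

k = 55012/34 = 1618
26th selection = r + (26−1)·k = 91 + 25×1618 = 91 + 40450 = 40541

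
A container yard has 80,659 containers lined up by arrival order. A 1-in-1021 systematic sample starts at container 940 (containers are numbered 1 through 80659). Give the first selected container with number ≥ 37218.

k = 1021
Steps past start: ⌈(37218 − 940)/1021⌉ = ⌈36278/1021⌉ = 36
Selected container: 940 + 36×1021 = 37696

37696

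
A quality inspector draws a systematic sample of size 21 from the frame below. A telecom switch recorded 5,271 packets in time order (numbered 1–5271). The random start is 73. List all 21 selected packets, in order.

73, 324, 575, 826, 1077, 1328, 1579, 1830, 2081, 2332, 2583, 2834, 3085, 3336, 3587, 3838, 4089, 4340, 4591, 4842, 5093

k = N/n = 5271/21 = 251
packet 1: 73
packet 2: 73 + 251 = 324
packet 3: 324 + 251 = 575
packet 4: 575 + 251 = 826
packet 5: 826 + 251 = 1077
packet 6: 1077 + 251 = 1328
packet 7: 1328 + 251 = 1579
packet 8: 1579 + 251 = 1830
packet 9: 1830 + 251 = 2081
packet 10: 2081 + 251 = 2332
packet 11: 2332 + 251 = 2583
packet 12: 2583 + 251 = 2834
packet 13: 2834 + 251 = 3085
packet 14: 3085 + 251 = 3336
packet 15: 3336 + 251 = 3587
packet 16: 3587 + 251 = 3838
packet 17: 3838 + 251 = 4089
packet 18: 4089 + 251 = 4340
packet 19: 4340 + 251 = 4591
packet 20: 4591 + 251 = 4842
packet 21: 4842 + 251 = 5093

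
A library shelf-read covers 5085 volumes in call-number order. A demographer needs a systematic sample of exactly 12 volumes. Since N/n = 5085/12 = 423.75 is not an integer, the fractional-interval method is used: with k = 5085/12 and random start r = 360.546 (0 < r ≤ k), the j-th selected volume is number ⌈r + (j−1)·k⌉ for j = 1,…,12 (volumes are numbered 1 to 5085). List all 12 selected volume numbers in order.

j=1: r + 0k = 360.546 → ⌈·⌉ = 361
j=2: r + 1k = 784.296 → ⌈·⌉ = 785
j=3: r + 2k = 1208.046 → ⌈·⌉ = 1209
j=4: r + 3k = 1631.796 → ⌈·⌉ = 1632
j=5: r + 4k = 2055.546 → ⌈·⌉ = 2056
j=6: r + 5k = 2479.296 → ⌈·⌉ = 2480
j=7: r + 6k = 2903.046 → ⌈·⌉ = 2904
j=8: r + 7k = 3326.796 → ⌈·⌉ = 3327
j=9: r + 8k = 3750.546 → ⌈·⌉ = 3751
j=10: r + 9k = 4174.296 → ⌈·⌉ = 4175
j=11: r + 10k = 4598.046 → ⌈·⌉ = 4599
j=12: r + 11k = 5021.796 → ⌈·⌉ = 5022

361, 785, 1209, 1632, 2056, 2480, 2904, 3327, 3751, 4175, 4599, 5022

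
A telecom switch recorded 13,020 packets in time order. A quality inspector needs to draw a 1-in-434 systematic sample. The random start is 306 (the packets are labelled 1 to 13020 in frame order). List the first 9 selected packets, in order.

306, 740, 1174, 1608, 2042, 2476, 2910, 3344, 3778

packet 1: 306
packet 2: 306 + 434 = 740
packet 3: 740 + 434 = 1174
packet 4: 1174 + 434 = 1608
packet 5: 1608 + 434 = 2042
packet 6: 2042 + 434 = 2476
packet 7: 2476 + 434 = 2910
packet 8: 2910 + 434 = 3344
packet 9: 3344 + 434 = 3778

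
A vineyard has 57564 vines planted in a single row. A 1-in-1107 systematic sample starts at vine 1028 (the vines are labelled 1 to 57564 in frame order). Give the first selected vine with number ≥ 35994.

36452

k = 1107
Steps past start: ⌈(35994 − 1028)/1107⌉ = ⌈34966/1107⌉ = 32
Selected vine: 1028 + 32×1107 = 36452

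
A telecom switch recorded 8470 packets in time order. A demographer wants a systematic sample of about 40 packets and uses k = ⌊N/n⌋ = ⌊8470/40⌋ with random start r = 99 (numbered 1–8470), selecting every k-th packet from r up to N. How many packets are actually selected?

40

k = ⌊8470/40⌋ = 211
Achieved size = ⌊(8470 − 99)/211⌋ + 1 = ⌊8371/211⌋ + 1 = 39 + 1 = 40
(last selection: 99 + 39×211 = 8328 ≤ 8470; next would be 8539 > 8470)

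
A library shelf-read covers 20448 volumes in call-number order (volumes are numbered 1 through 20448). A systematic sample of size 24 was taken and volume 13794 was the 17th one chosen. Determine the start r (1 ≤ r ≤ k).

k = 20448/24 = 852
r = 13794 − (17−1)×852 = 13794 − 13632 = 162

162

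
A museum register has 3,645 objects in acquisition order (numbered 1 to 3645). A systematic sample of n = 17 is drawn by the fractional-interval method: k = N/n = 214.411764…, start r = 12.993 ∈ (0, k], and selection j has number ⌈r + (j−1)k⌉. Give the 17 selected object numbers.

13, 228, 442, 657, 871, 1086, 1300, 1514, 1729, 1943, 2158, 2372, 2586, 2801, 3015, 3230, 3444

j=1: r + 0k = 12.993 → ⌈·⌉ = 13
j=2: r + 1k = 227.404764… → ⌈·⌉ = 228
j=3: r + 2k = 441.816529… → ⌈·⌉ = 442
j=4: r + 3k = 656.228294… → ⌈·⌉ = 657
j=5: r + 4k = 870.640058… → ⌈·⌉ = 871
j=6: r + 5k = 1085.051823… → ⌈·⌉ = 1086
j=7: r + 6k = 1299.463588… → ⌈·⌉ = 1300
j=8: r + 7k = 1513.875352… → ⌈·⌉ = 1514
j=9: r + 8k = 1728.287117… → ⌈·⌉ = 1729
j=10: r + 9k = 1942.698882… → ⌈·⌉ = 1943
j=11: r + 10k = 2157.110647… → ⌈·⌉ = 2158
j=12: r + 11k = 2371.522411… → ⌈·⌉ = 2372
j=13: r + 12k = 2585.934176… → ⌈·⌉ = 2586
j=14: r + 13k = 2800.345941… → ⌈·⌉ = 2801
j=15: r + 14k = 3014.757705… → ⌈·⌉ = 3015
j=16: r + 15k = 3229.169470… → ⌈·⌉ = 3230
j=17: r + 16k = 3443.581235… → ⌈·⌉ = 3444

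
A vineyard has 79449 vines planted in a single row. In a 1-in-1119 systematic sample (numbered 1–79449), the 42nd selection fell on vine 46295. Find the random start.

k = 1119
r = 46295 − (42−1)×1119 = 46295 − 45879 = 416

416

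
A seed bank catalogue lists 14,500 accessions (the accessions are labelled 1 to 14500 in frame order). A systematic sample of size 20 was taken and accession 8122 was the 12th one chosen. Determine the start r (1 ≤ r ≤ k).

k = 14500/20 = 725
r = 8122 − (12−1)×725 = 8122 − 7975 = 147

147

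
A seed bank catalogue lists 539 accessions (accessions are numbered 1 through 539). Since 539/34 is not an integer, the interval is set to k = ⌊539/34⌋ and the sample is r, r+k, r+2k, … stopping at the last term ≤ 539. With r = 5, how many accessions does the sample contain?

k = ⌊539/34⌋ = 15
Achieved size = ⌊(539 − 5)/15⌋ + 1 = ⌊534/15⌋ + 1 = 35 + 1 = 36
(last selection: 5 + 35×15 = 530 ≤ 539; next would be 545 > 539)

36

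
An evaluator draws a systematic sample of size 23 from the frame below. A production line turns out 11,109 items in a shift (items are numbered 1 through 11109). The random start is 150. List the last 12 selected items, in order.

k = N/n = 11109/23 = 483
12th selection = 150 + 11×483 = 5463
13th: 5463 + 483 = 5946
14th: 5946 + 483 = 6429
15th: 6429 + 483 = 6912
16th: 6912 + 483 = 7395
17th: 7395 + 483 = 7878
18th: 7878 + 483 = 8361
19th: 8361 + 483 = 8844
20th: 8844 + 483 = 9327
21st: 9327 + 483 = 9810
22nd: 9810 + 483 = 10293
23rd: 10293 + 483 = 10776

5463, 5946, 6429, 6912, 7395, 7878, 8361, 8844, 9327, 9810, 10293, 10776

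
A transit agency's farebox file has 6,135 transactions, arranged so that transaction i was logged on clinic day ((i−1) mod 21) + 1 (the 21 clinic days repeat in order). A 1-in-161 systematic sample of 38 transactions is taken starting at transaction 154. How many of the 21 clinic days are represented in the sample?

Consecutive selections differ by k = 161, so their clinic day numbers differ by 161 mod 21 = 14.
gcd(161, 21) = 7, so the sample visits 21/7 = 3 distinct residues mod 21.
Start 154 is clinic day 7; the clinic days hit are 7, 14, 21.

3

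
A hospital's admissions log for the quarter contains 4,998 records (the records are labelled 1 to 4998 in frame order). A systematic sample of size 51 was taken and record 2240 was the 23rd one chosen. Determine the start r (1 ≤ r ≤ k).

84

k = 4998/51 = 98
r = 2240 − (23−1)×98 = 2240 − 2156 = 84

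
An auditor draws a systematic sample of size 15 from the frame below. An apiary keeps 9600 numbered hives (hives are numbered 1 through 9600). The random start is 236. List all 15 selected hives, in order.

k = N/n = 9600/15 = 640
hive 1: 236
hive 2: 236 + 640 = 876
hive 3: 876 + 640 = 1516
hive 4: 1516 + 640 = 2156
hive 5: 2156 + 640 = 2796
hive 6: 2796 + 640 = 3436
hive 7: 3436 + 640 = 4076
hive 8: 4076 + 640 = 4716
hive 9: 4716 + 640 = 5356
hive 10: 5356 + 640 = 5996
hive 11: 5996 + 640 = 6636
hive 12: 6636 + 640 = 7276
hive 13: 7276 + 640 = 7916
hive 14: 7916 + 640 = 8556
hive 15: 8556 + 640 = 9196

236, 876, 1516, 2156, 2796, 3436, 4076, 4716, 5356, 5996, 6636, 7276, 7916, 8556, 9196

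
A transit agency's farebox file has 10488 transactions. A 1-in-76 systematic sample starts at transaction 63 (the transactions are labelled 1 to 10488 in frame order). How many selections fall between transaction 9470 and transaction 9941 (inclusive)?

k = 76
First selection ≥ 9470: 63 + ⌈(9470−63)/76⌉·76 = 63 + 124×76 = 9487
Last selection ≤ 9941: 63 + ⌊(9941−63)/76⌋·76 = 63 + 129×76 = 9867
Count = 129 − 124 + 1 = 6

6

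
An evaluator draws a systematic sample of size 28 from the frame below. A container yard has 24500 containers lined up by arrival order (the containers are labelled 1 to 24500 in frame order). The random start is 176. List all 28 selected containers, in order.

176, 1051, 1926, 2801, 3676, 4551, 5426, 6301, 7176, 8051, 8926, 9801, 10676, 11551, 12426, 13301, 14176, 15051, 15926, 16801, 17676, 18551, 19426, 20301, 21176, 22051, 22926, 23801

k = N/n = 24500/28 = 875
container 1: 176
container 2: 176 + 875 = 1051
container 3: 1051 + 875 = 1926
container 4: 1926 + 875 = 2801
container 5: 2801 + 875 = 3676
container 6: 3676 + 875 = 4551
container 7: 4551 + 875 = 5426
container 8: 5426 + 875 = 6301
container 9: 6301 + 875 = 7176
container 10: 7176 + 875 = 8051
container 11: 8051 + 875 = 8926
container 12: 8926 + 875 = 9801
container 13: 9801 + 875 = 10676
container 14: 10676 + 875 = 11551
container 15: 11551 + 875 = 12426
container 16: 12426 + 875 = 13301
container 17: 13301 + 875 = 14176
container 18: 14176 + 875 = 15051
container 19: 15051 + 875 = 15926
container 20: 15926 + 875 = 16801
container 21: 16801 + 875 = 17676
container 22: 17676 + 875 = 18551
container 23: 18551 + 875 = 19426
container 24: 19426 + 875 = 20301
container 25: 20301 + 875 = 21176
container 26: 21176 + 875 = 22051
container 27: 22051 + 875 = 22926
container 28: 22926 + 875 = 23801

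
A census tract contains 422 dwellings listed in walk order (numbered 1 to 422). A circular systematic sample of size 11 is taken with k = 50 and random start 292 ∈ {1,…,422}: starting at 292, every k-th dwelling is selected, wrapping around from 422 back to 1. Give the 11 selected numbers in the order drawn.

Selection 1: 292
Selection 2: 292 + 50 = 342
Selection 3: 342 + 50 = 392
Selection 4: 392 + 50 = 442 → 442 − 422 = 20
Selection 5: 20 + 50 = 70
Selection 6: 70 + 50 = 120
Selection 7: 120 + 50 = 170
Selection 8: 170 + 50 = 220
Selection 9: 220 + 50 = 270
Selection 10: 270 + 50 = 320
Selection 11: 320 + 50 = 370

292, 342, 392, 20, 70, 120, 170, 220, 270, 320, 370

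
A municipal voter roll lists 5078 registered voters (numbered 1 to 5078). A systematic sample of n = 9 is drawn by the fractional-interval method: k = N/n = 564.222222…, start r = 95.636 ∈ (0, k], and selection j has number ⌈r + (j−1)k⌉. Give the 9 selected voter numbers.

j=1: r + 0k = 95.636 → ⌈·⌉ = 96
j=2: r + 1k = 659.858222… → ⌈·⌉ = 660
j=3: r + 2k = 1224.080444… → ⌈·⌉ = 1225
j=4: r + 3k = 1788.302666… → ⌈·⌉ = 1789
j=5: r + 4k = 2352.524888… → ⌈·⌉ = 2353
j=6: r + 5k = 2916.747111… → ⌈·⌉ = 2917
j=7: r + 6k = 3480.969333… → ⌈·⌉ = 3481
j=8: r + 7k = 4045.191555… → ⌈·⌉ = 4046
j=9: r + 8k = 4609.413777… → ⌈·⌉ = 4610

96, 660, 1225, 1789, 2353, 2917, 3481, 4046, 4610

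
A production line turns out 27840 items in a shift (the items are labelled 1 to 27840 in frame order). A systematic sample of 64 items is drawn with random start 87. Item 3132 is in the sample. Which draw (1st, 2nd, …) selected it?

k = 27840/64 = 435
position = (3132 − 87)/435 + 1 = 3045/435 + 1 = 7 + 1 = 8

8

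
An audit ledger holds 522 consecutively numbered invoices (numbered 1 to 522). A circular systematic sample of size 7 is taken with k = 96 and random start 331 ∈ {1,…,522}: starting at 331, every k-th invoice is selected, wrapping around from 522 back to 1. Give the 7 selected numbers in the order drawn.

331, 427, 1, 97, 193, 289, 385

Selection 1: 331
Selection 2: 331 + 96 = 427
Selection 3: 427 + 96 = 523 → 523 − 522 = 1
Selection 4: 1 + 96 = 97
Selection 5: 97 + 96 = 193
Selection 6: 193 + 96 = 289
Selection 7: 289 + 96 = 385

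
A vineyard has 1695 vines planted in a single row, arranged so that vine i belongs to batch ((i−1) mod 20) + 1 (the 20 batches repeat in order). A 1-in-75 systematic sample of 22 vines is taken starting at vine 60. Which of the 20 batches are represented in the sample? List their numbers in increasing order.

5, 10, 15, 20

Consecutive selections differ by k = 75, so their batch numbers differ by 75 mod 20 = 15.
gcd(75, 20) = 5, so the sample visits 20/5 = 4 distinct residues mod 20.
Start 60 is batch 20; the batches hit are 5, 10, 15, 20.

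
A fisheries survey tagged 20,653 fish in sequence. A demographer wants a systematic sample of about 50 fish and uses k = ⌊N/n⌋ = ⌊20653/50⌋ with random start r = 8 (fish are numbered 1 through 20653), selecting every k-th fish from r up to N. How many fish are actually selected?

50

k = ⌊20653/50⌋ = 413
Achieved size = ⌊(20653 − 8)/413⌋ + 1 = ⌊20645/413⌋ + 1 = 49 + 1 = 50
(last selection: 8 + 49×413 = 20245 ≤ 20653; next would be 20658 > 20653)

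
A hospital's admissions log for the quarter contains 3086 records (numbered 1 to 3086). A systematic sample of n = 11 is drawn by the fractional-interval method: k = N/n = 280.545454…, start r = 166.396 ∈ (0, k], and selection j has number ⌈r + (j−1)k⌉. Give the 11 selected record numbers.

167, 447, 728, 1009, 1289, 1570, 1850, 2131, 2411, 2692, 2972

j=1: r + 0k = 166.396 → ⌈·⌉ = 167
j=2: r + 1k = 446.941454… → ⌈·⌉ = 447
j=3: r + 2k = 727.486909… → ⌈·⌉ = 728
j=4: r + 3k = 1008.032363… → ⌈·⌉ = 1009
j=5: r + 4k = 1288.577818… → ⌈·⌉ = 1289
j=6: r + 5k = 1569.123272… → ⌈·⌉ = 1570
j=7: r + 6k = 1849.668727… → ⌈·⌉ = 1850
j=8: r + 7k = 2130.214181… → ⌈·⌉ = 2131
j=9: r + 8k = 2410.759636… → ⌈·⌉ = 2411
j=10: r + 9k = 2691.305090… → ⌈·⌉ = 2692
j=11: r + 10k = 2971.850545… → ⌈·⌉ = 2972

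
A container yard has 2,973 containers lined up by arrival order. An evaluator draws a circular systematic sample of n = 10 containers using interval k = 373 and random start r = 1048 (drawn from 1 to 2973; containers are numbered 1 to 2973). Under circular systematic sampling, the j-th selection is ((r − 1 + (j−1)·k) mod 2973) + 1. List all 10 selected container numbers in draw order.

1048, 1421, 1794, 2167, 2540, 2913, 313, 686, 1059, 1432

Selection 1: 1048
Selection 2: 1048 + 373 = 1421
Selection 3: 1421 + 373 = 1794
Selection 4: 1794 + 373 = 2167
Selection 5: 2167 + 373 = 2540
Selection 6: 2540 + 373 = 2913
Selection 7: 2913 + 373 = 3286 → 3286 − 2973 = 313
Selection 8: 313 + 373 = 686
Selection 9: 686 + 373 = 1059
Selection 10: 1059 + 373 = 1432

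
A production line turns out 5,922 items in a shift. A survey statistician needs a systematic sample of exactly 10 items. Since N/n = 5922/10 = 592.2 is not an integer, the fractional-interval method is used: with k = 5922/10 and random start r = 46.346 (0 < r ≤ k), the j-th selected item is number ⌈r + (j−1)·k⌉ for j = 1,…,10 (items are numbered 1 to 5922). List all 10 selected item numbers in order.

47, 639, 1231, 1823, 2416, 3008, 3600, 4192, 4784, 5377

j=1: r + 0k = 46.346 → ⌈·⌉ = 47
j=2: r + 1k = 638.546 → ⌈·⌉ = 639
j=3: r + 2k = 1230.746 → ⌈·⌉ = 1231
j=4: r + 3k = 1822.946 → ⌈·⌉ = 1823
j=5: r + 4k = 2415.146 → ⌈·⌉ = 2416
j=6: r + 5k = 3007.346 → ⌈·⌉ = 3008
j=7: r + 6k = 3599.546 → ⌈·⌉ = 3600
j=8: r + 7k = 4191.746 → ⌈·⌉ = 4192
j=9: r + 8k = 4783.946 → ⌈·⌉ = 4784
j=10: r + 9k = 5376.146 → ⌈·⌉ = 5377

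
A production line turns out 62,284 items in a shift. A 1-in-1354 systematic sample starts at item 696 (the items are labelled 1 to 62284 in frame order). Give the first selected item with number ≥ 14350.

15590

k = 1354
Steps past start: ⌈(14350 − 696)/1354⌉ = ⌈13654/1354⌉ = 11
Selected item: 696 + 11×1354 = 15590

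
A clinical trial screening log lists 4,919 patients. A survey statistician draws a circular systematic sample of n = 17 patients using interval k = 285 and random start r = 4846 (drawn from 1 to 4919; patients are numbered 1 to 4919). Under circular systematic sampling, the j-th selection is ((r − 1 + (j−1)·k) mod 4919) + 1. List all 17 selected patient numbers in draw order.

4846, 212, 497, 782, 1067, 1352, 1637, 1922, 2207, 2492, 2777, 3062, 3347, 3632, 3917, 4202, 4487

Selection 1: 4846
Selection 2: 4846 + 285 = 5131 → 5131 − 4919 = 212
Selection 3: 212 + 285 = 497
Selection 4: 497 + 285 = 782
Selection 5: 782 + 285 = 1067
Selection 6: 1067 + 285 = 1352
Selection 7: 1352 + 285 = 1637
Selection 8: 1637 + 285 = 1922
Selection 9: 1922 + 285 = 2207
Selection 10: 2207 + 285 = 2492
Selection 11: 2492 + 285 = 2777
Selection 12: 2777 + 285 = 3062
Selection 13: 3062 + 285 = 3347
Selection 14: 3347 + 285 = 3632
Selection 15: 3632 + 285 = 3917
Selection 16: 3917 + 285 = 4202
Selection 17: 4202 + 285 = 4487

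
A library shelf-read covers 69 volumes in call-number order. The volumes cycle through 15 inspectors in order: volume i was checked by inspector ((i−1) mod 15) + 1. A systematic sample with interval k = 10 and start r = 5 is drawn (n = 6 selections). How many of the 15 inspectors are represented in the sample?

Consecutive selections differ by k = 10, so their inspector numbers differ by 10 mod 15 = 10.
gcd(10, 15) = 5, so the sample visits 15/5 = 3 distinct residues mod 15.
Start 5 is inspector 5; the inspectors hit are 5, 10, 15.

3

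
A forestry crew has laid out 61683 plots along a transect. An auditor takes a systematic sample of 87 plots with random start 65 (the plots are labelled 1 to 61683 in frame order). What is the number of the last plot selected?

k = 61683/87 = 709
87th selection = r + (87−1)·k = 65 + 86×709 = 65 + 60974 = 61039

61039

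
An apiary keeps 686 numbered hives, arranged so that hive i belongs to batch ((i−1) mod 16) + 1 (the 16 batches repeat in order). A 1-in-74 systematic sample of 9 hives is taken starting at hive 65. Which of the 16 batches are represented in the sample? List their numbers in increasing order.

1, 3, 5, 7, 9, 11, 13, 15

Consecutive selections differ by k = 74, so their batch numbers differ by 74 mod 16 = 10.
gcd(74, 16) = 2, so the sample visits 16/2 = 8 distinct residues mod 16.
Start 65 is batch 1; the batches hit are 1, 3, 5, 7, 9, 11, 13, 15.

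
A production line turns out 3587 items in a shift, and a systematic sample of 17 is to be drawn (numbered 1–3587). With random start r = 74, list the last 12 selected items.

k = N/n = 3587/17 = 211
6th selection = 74 + 5×211 = 1129
7th: 1129 + 211 = 1340
8th: 1340 + 211 = 1551
9th: 1551 + 211 = 1762
10th: 1762 + 211 = 1973
11th: 1973 + 211 = 2184
12th: 2184 + 211 = 2395
13th: 2395 + 211 = 2606
14th: 2606 + 211 = 2817
15th: 2817 + 211 = 3028
16th: 3028 + 211 = 3239
17th: 3239 + 211 = 3450

1129, 1340, 1551, 1762, 1973, 2184, 2395, 2606, 2817, 3028, 3239, 3450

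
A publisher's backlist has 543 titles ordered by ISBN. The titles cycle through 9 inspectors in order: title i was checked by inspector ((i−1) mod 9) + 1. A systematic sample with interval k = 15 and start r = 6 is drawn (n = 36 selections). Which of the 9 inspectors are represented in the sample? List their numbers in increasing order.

3, 6, 9

Consecutive selections differ by k = 15, so their inspector numbers differ by 15 mod 9 = 6.
gcd(15, 9) = 3, so the sample visits 9/3 = 3 distinct residues mod 9.
Start 6 is inspector 6; the inspectors hit are 3, 6, 9.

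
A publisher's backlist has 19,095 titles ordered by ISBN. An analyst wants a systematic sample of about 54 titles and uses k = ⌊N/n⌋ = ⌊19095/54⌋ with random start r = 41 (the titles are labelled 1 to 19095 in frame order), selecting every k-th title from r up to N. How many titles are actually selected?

k = ⌊19095/54⌋ = 353
Achieved size = ⌊(19095 − 41)/353⌋ + 1 = ⌊19054/353⌋ + 1 = 53 + 1 = 54
(last selection: 41 + 53×353 = 18750 ≤ 19095; next would be 19103 > 19095)

54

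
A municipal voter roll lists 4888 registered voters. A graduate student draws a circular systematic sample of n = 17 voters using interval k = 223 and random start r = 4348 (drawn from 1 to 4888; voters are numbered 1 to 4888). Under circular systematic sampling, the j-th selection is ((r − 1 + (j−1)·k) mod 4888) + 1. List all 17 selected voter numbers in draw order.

4348, 4571, 4794, 129, 352, 575, 798, 1021, 1244, 1467, 1690, 1913, 2136, 2359, 2582, 2805, 3028

Selection 1: 4348
Selection 2: 4348 + 223 = 4571
Selection 3: 4571 + 223 = 4794
Selection 4: 4794 + 223 = 5017 → 5017 − 4888 = 129
Selection 5: 129 + 223 = 352
Selection 6: 352 + 223 = 575
Selection 7: 575 + 223 = 798
Selection 8: 798 + 223 = 1021
Selection 9: 1021 + 223 = 1244
Selection 10: 1244 + 223 = 1467
Selection 11: 1467 + 223 = 1690
Selection 12: 1690 + 223 = 1913
Selection 13: 1913 + 223 = 2136
Selection 14: 2136 + 223 = 2359
Selection 15: 2359 + 223 = 2582
Selection 16: 2582 + 223 = 2805
Selection 17: 2805 + 223 = 3028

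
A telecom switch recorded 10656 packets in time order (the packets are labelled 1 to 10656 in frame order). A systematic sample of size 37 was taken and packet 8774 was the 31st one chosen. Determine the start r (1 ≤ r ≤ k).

k = 10656/37 = 288
r = 8774 − (31−1)×288 = 8774 − 8640 = 134

134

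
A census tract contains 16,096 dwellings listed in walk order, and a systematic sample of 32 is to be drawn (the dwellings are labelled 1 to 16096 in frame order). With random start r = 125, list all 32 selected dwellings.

125, 628, 1131, 1634, 2137, 2640, 3143, 3646, 4149, 4652, 5155, 5658, 6161, 6664, 7167, 7670, 8173, 8676, 9179, 9682, 10185, 10688, 11191, 11694, 12197, 12700, 13203, 13706, 14209, 14712, 15215, 15718

k = N/n = 16096/32 = 503
dwelling 1: 125
dwelling 2: 125 + 503 = 628
dwelling 3: 628 + 503 = 1131
dwelling 4: 1131 + 503 = 1634
dwelling 5: 1634 + 503 = 2137
dwelling 6: 2137 + 503 = 2640
dwelling 7: 2640 + 503 = 3143
dwelling 8: 3143 + 503 = 3646
dwelling 9: 3646 + 503 = 4149
dwelling 10: 4149 + 503 = 4652
dwelling 11: 4652 + 503 = 5155
dwelling 12: 5155 + 503 = 5658
dwelling 13: 5658 + 503 = 6161
dwelling 14: 6161 + 503 = 6664
dwelling 15: 6664 + 503 = 7167
dwelling 16: 7167 + 503 = 7670
dwelling 17: 7670 + 503 = 8173
dwelling 18: 8173 + 503 = 8676
dwelling 19: 8676 + 503 = 9179
dwelling 20: 9179 + 503 = 9682
dwelling 21: 9682 + 503 = 10185
dwelling 22: 10185 + 503 = 10688
dwelling 23: 10688 + 503 = 11191
dwelling 24: 11191 + 503 = 11694
dwelling 25: 11694 + 503 = 12197
dwelling 26: 12197 + 503 = 12700
dwelling 27: 12700 + 503 = 13203
dwelling 28: 13203 + 503 = 13706
dwelling 29: 13706 + 503 = 14209
dwelling 30: 14209 + 503 = 14712
dwelling 31: 14712 + 503 = 15215
dwelling 32: 15215 + 503 = 15718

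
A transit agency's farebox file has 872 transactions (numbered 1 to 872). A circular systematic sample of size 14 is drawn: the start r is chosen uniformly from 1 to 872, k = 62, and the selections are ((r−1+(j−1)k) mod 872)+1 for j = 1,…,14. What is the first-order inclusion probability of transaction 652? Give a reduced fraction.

7/436

For each position j, as r ranges over 1…872 the j-th selection hits every transaction exactly once, so transaction 652 is selected for exactly 14 of the 872 starts.
Inclusion probability = 14/872 = 7/436.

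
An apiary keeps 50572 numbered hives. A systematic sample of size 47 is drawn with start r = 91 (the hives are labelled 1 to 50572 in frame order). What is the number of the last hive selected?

k = 50572/47 = 1076
47th selection = r + (47−1)·k = 91 + 46×1076 = 91 + 49496 = 49587

49587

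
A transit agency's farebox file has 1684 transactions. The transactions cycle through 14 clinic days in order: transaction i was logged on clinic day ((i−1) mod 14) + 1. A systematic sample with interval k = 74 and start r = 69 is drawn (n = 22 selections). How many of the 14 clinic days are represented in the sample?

Consecutive selections differ by k = 74, so their clinic day numbers differ by 74 mod 14 = 4.
gcd(74, 14) = 2, so the sample visits 14/2 = 7 distinct residues mod 14.
Start 69 is clinic day 13; the clinic days hit are 1, 3, 5, 7, 9, 11, 13.

7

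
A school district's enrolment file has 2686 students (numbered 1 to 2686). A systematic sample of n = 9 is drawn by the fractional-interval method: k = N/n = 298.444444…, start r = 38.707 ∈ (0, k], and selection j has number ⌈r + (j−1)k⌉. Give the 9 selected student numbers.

j=1: r + 0k = 38.707 → ⌈·⌉ = 39
j=2: r + 1k = 337.151444… → ⌈·⌉ = 338
j=3: r + 2k = 635.595888… → ⌈·⌉ = 636
j=4: r + 3k = 934.040333… → ⌈·⌉ = 935
j=5: r + 4k = 1232.484777… → ⌈·⌉ = 1233
j=6: r + 5k = 1530.929222… → ⌈·⌉ = 1531
j=7: r + 6k = 1829.373666… → ⌈·⌉ = 1830
j=8: r + 7k = 2127.818111… → ⌈·⌉ = 2128
j=9: r + 8k = 2426.262555… → ⌈·⌉ = 2427

39, 338, 636, 935, 1233, 1531, 1830, 2128, 2427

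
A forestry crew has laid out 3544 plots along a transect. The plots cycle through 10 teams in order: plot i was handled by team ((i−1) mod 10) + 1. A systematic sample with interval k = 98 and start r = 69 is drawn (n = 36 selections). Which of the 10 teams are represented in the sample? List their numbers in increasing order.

Consecutive selections differ by k = 98, so their team numbers differ by 98 mod 10 = 8.
gcd(98, 10) = 2, so the sample visits 10/2 = 5 distinct residues mod 10.
Start 69 is team 9; the teams hit are 1, 3, 5, 7, 9.

1, 3, 5, 7, 9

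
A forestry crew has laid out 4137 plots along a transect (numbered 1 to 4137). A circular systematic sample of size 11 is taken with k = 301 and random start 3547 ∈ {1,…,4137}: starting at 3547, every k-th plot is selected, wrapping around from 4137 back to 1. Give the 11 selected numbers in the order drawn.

3547, 3848, 12, 313, 614, 915, 1216, 1517, 1818, 2119, 2420

Selection 1: 3547
Selection 2: 3547 + 301 = 3848
Selection 3: 3848 + 301 = 4149 → 4149 − 4137 = 12
Selection 4: 12 + 301 = 313
Selection 5: 313 + 301 = 614
Selection 6: 614 + 301 = 915
Selection 7: 915 + 301 = 1216
Selection 8: 1216 + 301 = 1517
Selection 9: 1517 + 301 = 1818
Selection 10: 1818 + 301 = 2119
Selection 11: 2119 + 301 = 2420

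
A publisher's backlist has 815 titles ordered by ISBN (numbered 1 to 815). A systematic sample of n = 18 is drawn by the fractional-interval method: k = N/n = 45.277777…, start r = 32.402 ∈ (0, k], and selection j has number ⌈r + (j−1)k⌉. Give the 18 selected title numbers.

j=1: r + 0k = 32.402 → ⌈·⌉ = 33
j=2: r + 1k = 77.679777… → ⌈·⌉ = 78
j=3: r + 2k = 122.957555… → ⌈·⌉ = 123
j=4: r + 3k = 168.235333… → ⌈·⌉ = 169
j=5: r + 4k = 213.513111… → ⌈·⌉ = 214
j=6: r + 5k = 258.790888… → ⌈·⌉ = 259
j=7: r + 6k = 304.068666… → ⌈·⌉ = 305
j=8: r + 7k = 349.346444… → ⌈·⌉ = 350
j=9: r + 8k = 394.624222… → ⌈·⌉ = 395
j=10: r + 9k = 439.902 → ⌈·⌉ = 440
j=11: r + 10k = 485.179777… → ⌈·⌉ = 486
j=12: r + 11k = 530.457555… → ⌈·⌉ = 531
j=13: r + 12k = 575.735333… → ⌈·⌉ = 576
j=14: r + 13k = 621.013111… → ⌈·⌉ = 622
j=15: r + 14k = 666.290888… → ⌈·⌉ = 667
j=16: r + 15k = 711.568666… → ⌈·⌉ = 712
j=17: r + 16k = 756.846444… → ⌈·⌉ = 757
j=18: r + 17k = 802.124222… → ⌈·⌉ = 803

33, 78, 123, 169, 214, 259, 305, 350, 395, 440, 486, 531, 576, 622, 667, 712, 757, 803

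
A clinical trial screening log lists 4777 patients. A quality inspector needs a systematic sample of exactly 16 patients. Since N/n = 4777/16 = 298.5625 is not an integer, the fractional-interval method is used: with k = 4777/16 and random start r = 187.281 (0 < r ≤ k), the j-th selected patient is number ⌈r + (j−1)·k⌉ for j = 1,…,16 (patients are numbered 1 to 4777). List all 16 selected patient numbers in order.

j=1: r + 0k = 187.281 → ⌈·⌉ = 188
j=2: r + 1k = 485.8435 → ⌈·⌉ = 486
j=3: r + 2k = 784.406 → ⌈·⌉ = 785
j=4: r + 3k = 1082.9685 → ⌈·⌉ = 1083
j=5: r + 4k = 1381.531 → ⌈·⌉ = 1382
j=6: r + 5k = 1680.0935 → ⌈·⌉ = 1681
j=7: r + 6k = 1978.656 → ⌈·⌉ = 1979
j=8: r + 7k = 2277.2185 → ⌈·⌉ = 2278
j=9: r + 8k = 2575.781 → ⌈·⌉ = 2576
j=10: r + 9k = 2874.3435 → ⌈·⌉ = 2875
j=11: r + 10k = 3172.906 → ⌈·⌉ = 3173
j=12: r + 11k = 3471.4685 → ⌈·⌉ = 3472
j=13: r + 12k = 3770.031 → ⌈·⌉ = 3771
j=14: r + 13k = 4068.5935 → ⌈·⌉ = 4069
j=15: r + 14k = 4367.156 → ⌈·⌉ = 4368
j=16: r + 15k = 4665.7185 → ⌈·⌉ = 4666

188, 486, 785, 1083, 1382, 1681, 1979, 2278, 2576, 2875, 3173, 3472, 3771, 4069, 4368, 4666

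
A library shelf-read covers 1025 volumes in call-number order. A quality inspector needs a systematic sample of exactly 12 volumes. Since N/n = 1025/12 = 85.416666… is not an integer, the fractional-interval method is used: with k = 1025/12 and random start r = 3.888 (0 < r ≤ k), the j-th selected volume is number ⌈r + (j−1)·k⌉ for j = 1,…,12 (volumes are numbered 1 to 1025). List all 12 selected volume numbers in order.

4, 90, 175, 261, 346, 431, 517, 602, 688, 773, 859, 944

j=1: r + 0k = 3.888 → ⌈·⌉ = 4
j=2: r + 1k = 89.304666… → ⌈·⌉ = 90
j=3: r + 2k = 174.721333… → ⌈·⌉ = 175
j=4: r + 3k = 260.138 → ⌈·⌉ = 261
j=5: r + 4k = 345.554666… → ⌈·⌉ = 346
j=6: r + 5k = 430.971333… → ⌈·⌉ = 431
j=7: r + 6k = 516.388 → ⌈·⌉ = 517
j=8: r + 7k = 601.804666… → ⌈·⌉ = 602
j=9: r + 8k = 687.221333… → ⌈·⌉ = 688
j=10: r + 9k = 772.638 → ⌈·⌉ = 773
j=11: r + 10k = 858.054666… → ⌈·⌉ = 859
j=12: r + 11k = 943.471333… → ⌈·⌉ = 944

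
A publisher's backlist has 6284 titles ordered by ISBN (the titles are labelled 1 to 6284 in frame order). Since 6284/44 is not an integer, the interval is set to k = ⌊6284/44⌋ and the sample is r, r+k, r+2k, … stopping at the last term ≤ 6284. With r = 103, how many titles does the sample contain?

k = ⌊6284/44⌋ = 142
Achieved size = ⌊(6284 − 103)/142⌋ + 1 = ⌊6181/142⌋ + 1 = 43 + 1 = 44
(last selection: 103 + 43×142 = 6209 ≤ 6284; next would be 6351 > 6284)

44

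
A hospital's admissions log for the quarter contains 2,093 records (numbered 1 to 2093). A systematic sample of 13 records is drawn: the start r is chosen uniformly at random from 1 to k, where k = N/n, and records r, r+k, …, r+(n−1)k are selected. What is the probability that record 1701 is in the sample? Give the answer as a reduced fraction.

k = 2093/13 = 161.
Record 1701 is selected iff r ≡ 1701 (mod 161); exactly one such r in {1,…,161}.
Inclusion probability = 1/161.

1/161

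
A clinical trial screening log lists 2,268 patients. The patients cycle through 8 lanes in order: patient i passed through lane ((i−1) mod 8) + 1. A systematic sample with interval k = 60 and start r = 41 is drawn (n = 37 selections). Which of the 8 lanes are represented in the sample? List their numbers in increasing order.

Consecutive selections differ by k = 60, so their lane numbers differ by 60 mod 8 = 4.
gcd(60, 8) = 4, so the sample visits 8/4 = 2 distinct residues mod 8.
Start 41 is lane 1; the lanes hit are 1, 5.

1, 5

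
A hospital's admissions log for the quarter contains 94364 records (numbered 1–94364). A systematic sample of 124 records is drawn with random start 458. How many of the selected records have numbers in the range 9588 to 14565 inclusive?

7

k = 94364/124 = 761
First selection ≥ 9588: 458 + ⌈(9588−458)/761⌉·761 = 458 + 12×761 = 9590
Last selection ≤ 14565: 458 + ⌊(14565−458)/761⌋·761 = 458 + 18×761 = 14156
Count = 18 − 12 + 1 = 7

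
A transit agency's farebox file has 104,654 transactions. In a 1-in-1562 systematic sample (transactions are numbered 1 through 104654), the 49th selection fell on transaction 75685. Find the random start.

709

k = 1562
r = 75685 − (49−1)×1562 = 75685 − 74976 = 709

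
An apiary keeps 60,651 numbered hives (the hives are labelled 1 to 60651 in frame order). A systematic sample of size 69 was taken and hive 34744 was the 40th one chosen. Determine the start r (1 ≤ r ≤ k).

463

k = 60651/69 = 879
r = 34744 − (40−1)×879 = 34744 − 34281 = 463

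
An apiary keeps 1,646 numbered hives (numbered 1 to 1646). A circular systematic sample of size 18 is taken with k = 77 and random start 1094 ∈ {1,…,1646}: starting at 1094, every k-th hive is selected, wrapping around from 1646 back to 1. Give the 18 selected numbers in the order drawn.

1094, 1171, 1248, 1325, 1402, 1479, 1556, 1633, 64, 141, 218, 295, 372, 449, 526, 603, 680, 757

Selection 1: 1094
Selection 2: 1094 + 77 = 1171
Selection 3: 1171 + 77 = 1248
Selection 4: 1248 + 77 = 1325
Selection 5: 1325 + 77 = 1402
Selection 6: 1402 + 77 = 1479
Selection 7: 1479 + 77 = 1556
Selection 8: 1556 + 77 = 1633
Selection 9: 1633 + 77 = 1710 → 1710 − 1646 = 64
Selection 10: 64 + 77 = 141
Selection 11: 141 + 77 = 218
Selection 12: 218 + 77 = 295
Selection 13: 295 + 77 = 372
Selection 14: 372 + 77 = 449
Selection 15: 449 + 77 = 526
Selection 16: 526 + 77 = 603
Selection 17: 603 + 77 = 680
Selection 18: 680 + 77 = 757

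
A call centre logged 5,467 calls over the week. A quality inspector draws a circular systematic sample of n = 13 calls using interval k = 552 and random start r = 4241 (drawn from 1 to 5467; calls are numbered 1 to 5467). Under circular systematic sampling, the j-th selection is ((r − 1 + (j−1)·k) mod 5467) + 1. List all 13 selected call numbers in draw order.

Selection 1: 4241
Selection 2: 4241 + 552 = 4793
Selection 3: 4793 + 552 = 5345
Selection 4: 5345 + 552 = 5897 → 5897 − 5467 = 430
Selection 5: 430 + 552 = 982
Selection 6: 982 + 552 = 1534
Selection 7: 1534 + 552 = 2086
Selection 8: 2086 + 552 = 2638
Selection 9: 2638 + 552 = 3190
Selection 10: 3190 + 552 = 3742
Selection 11: 3742 + 552 = 4294
Selection 12: 4294 + 552 = 4846
Selection 13: 4846 + 552 = 5398

4241, 4793, 5345, 430, 982, 1534, 2086, 2638, 3190, 3742, 4294, 4846, 5398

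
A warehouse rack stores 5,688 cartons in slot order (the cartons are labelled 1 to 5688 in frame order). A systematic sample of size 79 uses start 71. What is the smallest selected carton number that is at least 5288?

5327

k = 5688/79 = 72
Steps past start: ⌈(5288 − 71)/72⌉ = ⌈5217/72⌉ = 73
Selected carton: 71 + 73×72 = 5327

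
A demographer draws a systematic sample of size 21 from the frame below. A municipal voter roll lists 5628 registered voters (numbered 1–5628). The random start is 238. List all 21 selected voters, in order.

k = N/n = 5628/21 = 268
voter 1: 238
voter 2: 238 + 268 = 506
voter 3: 506 + 268 = 774
voter 4: 774 + 268 = 1042
voter 5: 1042 + 268 = 1310
voter 6: 1310 + 268 = 1578
voter 7: 1578 + 268 = 1846
voter 8: 1846 + 268 = 2114
voter 9: 2114 + 268 = 2382
voter 10: 2382 + 268 = 2650
voter 11: 2650 + 268 = 2918
voter 12: 2918 + 268 = 3186
voter 13: 3186 + 268 = 3454
voter 14: 3454 + 268 = 3722
voter 15: 3722 + 268 = 3990
voter 16: 3990 + 268 = 4258
voter 17: 4258 + 268 = 4526
voter 18: 4526 + 268 = 4794
voter 19: 4794 + 268 = 5062
voter 20: 5062 + 268 = 5330
voter 21: 5330 + 268 = 5598

238, 506, 774, 1042, 1310, 1578, 1846, 2114, 2382, 2650, 2918, 3186, 3454, 3722, 3990, 4258, 4526, 4794, 5062, 5330, 5598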